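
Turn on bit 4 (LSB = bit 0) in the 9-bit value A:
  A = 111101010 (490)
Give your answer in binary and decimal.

Mask = 1 << 4 = 000010000
Bit 4 of A is 0, so OR-ing with the mask flips it to 1.
  111101010
| 000010000
-----------
  111111010

Answer: 111111010 (506)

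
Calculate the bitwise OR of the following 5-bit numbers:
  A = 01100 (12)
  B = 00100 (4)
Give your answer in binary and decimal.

Apply | to each column (1 where either bit is 1):
  01100
| 00100
-------
  01100

Answer: 01100 (12)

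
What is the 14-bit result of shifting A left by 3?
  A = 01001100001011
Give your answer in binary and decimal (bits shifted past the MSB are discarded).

Shift left by 3: drop the top 3 bit(s), append 3 zero(s) on the right.
  01001100001011  ->  discard [010], keep [01100001011], append 000
= 01100001011000

Answer: 01100001011000 (6232)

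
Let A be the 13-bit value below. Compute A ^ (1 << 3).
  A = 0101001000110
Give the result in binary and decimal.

Mask = 1 << 3 = 0000000001000
Bit 3 of A is 0; XOR with the mask flips it to 1.
  0101001000110
^ 0000000001000
---------------
  0101001001110

Answer: 0101001001110 (2638)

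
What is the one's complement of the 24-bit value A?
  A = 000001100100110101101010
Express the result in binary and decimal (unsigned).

Flip each bit (0->1, 1->0):
  000001100100110101101010
  111110011011001010010101

Answer: 111110011011001010010101 (16364181)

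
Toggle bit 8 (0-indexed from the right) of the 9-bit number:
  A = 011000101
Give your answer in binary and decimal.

Mask = 1 << 8 = 100000000
Bit 8 of A is 0; XOR with the mask flips it to 1.
  011000101
^ 100000000
-----------
  111000101

Answer: 111000101 (453)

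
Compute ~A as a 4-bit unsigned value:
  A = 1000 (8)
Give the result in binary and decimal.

Flip each bit (0->1, 1->0):
  1000
  0111

Answer: 0111 (7)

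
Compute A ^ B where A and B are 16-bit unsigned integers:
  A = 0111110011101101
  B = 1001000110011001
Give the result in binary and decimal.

Apply ^ to each column (1 where bits differ):
  0111110011101101
^ 1001000110011001
------------------
  1110110101110100

Answer: 1110110101110100 (60788)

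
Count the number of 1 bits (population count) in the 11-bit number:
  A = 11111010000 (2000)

11111010000
1-bits at positions (from bit 0 = LSB): 4, 6, 7, 8, 9, 10
Count = 6

Answer: 6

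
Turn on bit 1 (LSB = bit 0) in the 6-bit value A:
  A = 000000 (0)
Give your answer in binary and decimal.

Mask = 1 << 1 = 000010
Bit 1 of A is 0, so OR-ing with the mask flips it to 1.
  000000
| 000010
--------
  000010

Answer: 000010 (2)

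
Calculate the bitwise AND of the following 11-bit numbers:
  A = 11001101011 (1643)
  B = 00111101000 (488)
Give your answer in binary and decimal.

Apply & to each column (1 only where both bits are 1):
  11001101011
& 00111101000
-------------
  00001101000

Answer: 00001101000 (104)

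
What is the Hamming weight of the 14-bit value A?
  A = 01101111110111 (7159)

01101111110111
1-bits at positions (from bit 0 = LSB): 0, 1, 2, 4, 5, 6, 7, 8, 9, 11, 12
Count = 11

Answer: 11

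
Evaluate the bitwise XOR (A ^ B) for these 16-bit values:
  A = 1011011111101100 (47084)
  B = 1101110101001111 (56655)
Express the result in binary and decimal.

Apply ^ to each column (1 where bits differ):
  1011011111101100
^ 1101110101001111
------------------
  0110101010100011

Answer: 0110101010100011 (27299)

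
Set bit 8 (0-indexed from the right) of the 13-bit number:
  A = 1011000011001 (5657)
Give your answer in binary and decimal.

Mask = 1 << 8 = 0000100000000
Bit 8 of A is 0, so OR-ing with the mask flips it to 1.
  1011000011001
| 0000100000000
---------------
  1011100011001

Answer: 1011100011001 (5913)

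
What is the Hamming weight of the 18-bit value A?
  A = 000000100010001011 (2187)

000000100010001011
1-bits at positions (from bit 0 = LSB): 0, 1, 3, 7, 11
Count = 5

Answer: 5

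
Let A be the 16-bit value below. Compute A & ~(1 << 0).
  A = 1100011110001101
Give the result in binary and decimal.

Mask = ~(1 << 0) = 1111111111111110
Bit 0 of A is 1, so AND-ing with the mask clears it to 0.
  1100011110001101
& 1111111111111110
------------------
  1100011110001100

Answer: 1100011110001100 (51084)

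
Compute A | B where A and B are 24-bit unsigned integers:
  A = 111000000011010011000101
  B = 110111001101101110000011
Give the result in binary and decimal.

Apply | to each column (1 where either bit is 1):
  111000000011010011000101
| 110111001101101110000011
--------------------------
  111111001111111111000111

Answer: 111111001111111111000111 (16580551)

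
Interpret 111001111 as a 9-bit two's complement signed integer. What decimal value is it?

MSB is 1, so the value is negative. Find the magnitude:
1. Invert bits:  000110000
2. Add 1:        000110001  = 49
3. Apply sign:   -49

Answer: -49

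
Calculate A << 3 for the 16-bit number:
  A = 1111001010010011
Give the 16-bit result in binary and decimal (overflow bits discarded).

Shift left by 3: drop the top 3 bit(s), append 3 zero(s) on the right.
  1111001010010011  ->  discard [111], keep [1001010010011], append 000
= 1001010010011000

Answer: 1001010010011000 (38040)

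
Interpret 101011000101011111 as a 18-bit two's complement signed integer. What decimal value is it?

MSB is 1, so the value is negative. Find the magnitude:
1. Invert bits:  010100111010100000
2. Add 1:        010100111010100001  = 85665
3. Apply sign:   -85665

Answer: -85665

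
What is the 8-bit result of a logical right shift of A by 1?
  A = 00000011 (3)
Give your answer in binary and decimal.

Logical shift right by 1: drop the bottom 1 bit(s), prepend 1 zero(s) on the left.
  00000011  ->  keep [0000001], discard [1], prepend 0
= 00000001

Answer: 00000001 (1)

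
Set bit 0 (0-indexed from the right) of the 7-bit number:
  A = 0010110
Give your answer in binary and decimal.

Mask = 1 << 0 = 0000001
Bit 0 of A is 0, so OR-ing with the mask flips it to 1.
  0010110
| 0000001
---------
  0010111

Answer: 0010111 (23)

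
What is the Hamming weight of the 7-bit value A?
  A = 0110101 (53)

0110101
1-bits at positions (from bit 0 = LSB): 0, 2, 4, 5
Count = 4

Answer: 4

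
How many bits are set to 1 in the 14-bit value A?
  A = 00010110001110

00010110001110
1-bits at positions (from bit 0 = LSB): 1, 2, 3, 7, 8, 10
Count = 6

Answer: 6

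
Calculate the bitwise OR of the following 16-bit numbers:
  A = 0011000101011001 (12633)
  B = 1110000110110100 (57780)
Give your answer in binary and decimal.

Apply | to each column (1 where either bit is 1):
  0011000101011001
| 1110000110110100
------------------
  1111000111111101

Answer: 1111000111111101 (61949)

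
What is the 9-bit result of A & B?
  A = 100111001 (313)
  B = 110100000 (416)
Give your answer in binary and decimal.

Apply & to each column (1 only where both bits are 1):
  100111001
& 110100000
-----------
  100100000

Answer: 100100000 (288)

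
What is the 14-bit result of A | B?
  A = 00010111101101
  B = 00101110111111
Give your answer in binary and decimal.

Apply | to each column (1 where either bit is 1):
  00010111101101
| 00101110111111
----------------
  00111111111111

Answer: 00111111111111 (4095)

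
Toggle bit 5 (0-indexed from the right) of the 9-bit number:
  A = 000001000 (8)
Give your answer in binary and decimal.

Mask = 1 << 5 = 000100000
Bit 5 of A is 0; XOR with the mask flips it to 1.
  000001000
^ 000100000
-----------
  000101000

Answer: 000101000 (40)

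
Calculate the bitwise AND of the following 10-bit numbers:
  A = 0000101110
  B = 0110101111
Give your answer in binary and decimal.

Apply & to each column (1 only where both bits are 1):
  0000101110
& 0110101111
------------
  0000101110

Answer: 0000101110 (46)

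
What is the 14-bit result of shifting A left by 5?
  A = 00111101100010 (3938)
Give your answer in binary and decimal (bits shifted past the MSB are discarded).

Shift left by 5: drop the top 5 bit(s), append 5 zero(s) on the right.
  00111101100010  ->  discard [00111], keep [101100010], append 00000
= 10110001000000

Answer: 10110001000000 (11328)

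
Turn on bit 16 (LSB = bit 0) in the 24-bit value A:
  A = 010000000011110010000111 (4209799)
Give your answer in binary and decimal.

Mask = 1 << 16 = 000000010000000000000000
Bit 16 of A is 0, so OR-ing with the mask flips it to 1.
  010000000011110010000111
| 000000010000000000000000
--------------------------
  010000010011110010000111

Answer: 010000010011110010000111 (4275335)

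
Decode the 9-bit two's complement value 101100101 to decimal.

MSB is 1, so the value is negative. Find the magnitude:
1. Invert bits:  010011010
2. Add 1:        010011011  = 155
3. Apply sign:   -155

Answer: -155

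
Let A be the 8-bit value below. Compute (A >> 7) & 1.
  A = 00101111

Bit 7 is the 8th from the right.
  00101111
  ^
That bit is 0.

Answer: 0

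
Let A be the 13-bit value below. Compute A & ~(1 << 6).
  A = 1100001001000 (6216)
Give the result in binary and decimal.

Mask = ~(1 << 6) = 1111110111111
Bit 6 of A is 1, so AND-ing with the mask clears it to 0.
  1100001001000
& 1111110111111
---------------
  1100000001000

Answer: 1100000001000 (6152)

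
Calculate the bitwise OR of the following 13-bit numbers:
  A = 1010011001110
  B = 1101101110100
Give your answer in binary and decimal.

Apply | to each column (1 where either bit is 1):
  1010011001110
| 1101101110100
---------------
  1111111111110

Answer: 1111111111110 (8190)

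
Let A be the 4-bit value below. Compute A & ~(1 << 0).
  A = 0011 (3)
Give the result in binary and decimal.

Mask = ~(1 << 0) = 1110
Bit 0 of A is 1, so AND-ing with the mask clears it to 0.
  0011
& 1110
------
  0010

Answer: 0010 (2)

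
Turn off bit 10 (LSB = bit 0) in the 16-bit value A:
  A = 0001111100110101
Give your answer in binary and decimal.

Mask = ~(1 << 10) = 1111101111111111
Bit 10 of A is 1, so AND-ing with the mask clears it to 0.
  0001111100110101
& 1111101111111111
------------------
  0001101100110101

Answer: 0001101100110101 (6965)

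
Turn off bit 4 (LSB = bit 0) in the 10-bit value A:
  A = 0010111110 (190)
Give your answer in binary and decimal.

Mask = ~(1 << 4) = 1111101111
Bit 4 of A is 1, so AND-ing with the mask clears it to 0.
  0010111110
& 1111101111
------------
  0010101110

Answer: 0010101110 (174)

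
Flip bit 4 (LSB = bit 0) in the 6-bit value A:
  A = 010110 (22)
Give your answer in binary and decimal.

Mask = 1 << 4 = 010000
Bit 4 of A is 1; XOR with the mask flips it to 0.
  010110
^ 010000
--------
  000110

Answer: 000110 (6)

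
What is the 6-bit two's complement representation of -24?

1. Binary of +24:  011000
2. Invert bits:     100111
3. Add 1:           101000

Answer: 101000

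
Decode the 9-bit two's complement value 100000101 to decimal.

MSB is 1, so the value is negative. Find the magnitude:
1. Invert bits:  011111010
2. Add 1:        011111011  = 251
3. Apply sign:   -251

Answer: -251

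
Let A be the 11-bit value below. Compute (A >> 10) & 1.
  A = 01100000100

Bit 10 is the 11th from the right.
  01100000100
  ^
That bit is 0.

Answer: 0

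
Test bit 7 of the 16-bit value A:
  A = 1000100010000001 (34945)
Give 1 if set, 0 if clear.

Bit 7 is the 8th from the right.
  1000100010000001
          ^
That bit is 1.

Answer: 1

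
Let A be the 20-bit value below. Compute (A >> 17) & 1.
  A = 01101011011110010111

Bit 17 is the 18th from the right.
  01101011011110010111
    ^
That bit is 1.

Answer: 1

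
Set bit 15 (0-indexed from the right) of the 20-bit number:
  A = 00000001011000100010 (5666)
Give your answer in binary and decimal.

Mask = 1 << 15 = 00001000000000000000
Bit 15 of A is 0, so OR-ing with the mask flips it to 1.
  00000001011000100010
| 00001000000000000000
----------------------
  00001001011000100010

Answer: 00001001011000100010 (38434)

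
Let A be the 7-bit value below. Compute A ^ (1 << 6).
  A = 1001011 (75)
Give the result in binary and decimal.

Mask = 1 << 6 = 1000000
Bit 6 of A is 1; XOR with the mask flips it to 0.
  1001011
^ 1000000
---------
  0001011

Answer: 0001011 (11)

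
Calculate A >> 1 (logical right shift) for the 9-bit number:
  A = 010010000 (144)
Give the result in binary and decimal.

Logical shift right by 1: drop the bottom 1 bit(s), prepend 1 zero(s) on the left.
  010010000  ->  keep [01001000], discard [0], prepend 0
= 001001000

Answer: 001001000 (72)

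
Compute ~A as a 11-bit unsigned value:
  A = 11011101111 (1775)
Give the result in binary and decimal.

Flip each bit (0->1, 1->0):
  11011101111
  00100010000

Answer: 00100010000 (272)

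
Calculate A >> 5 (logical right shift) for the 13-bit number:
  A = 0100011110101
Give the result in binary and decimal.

Logical shift right by 5: drop the bottom 5 bit(s), prepend 5 zero(s) on the left.
  0100011110101  ->  keep [01000111], discard [10101], prepend 00000
= 0000001000111

Answer: 0000001000111 (71)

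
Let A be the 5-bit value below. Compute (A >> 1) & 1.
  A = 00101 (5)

Bit 1 is the 2nd from the right.
  00101
     ^
That bit is 0.

Answer: 0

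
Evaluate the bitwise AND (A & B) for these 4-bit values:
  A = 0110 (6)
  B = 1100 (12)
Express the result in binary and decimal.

Apply & to each column (1 only where both bits are 1):
  0110
& 1100
------
  0100

Answer: 0100 (4)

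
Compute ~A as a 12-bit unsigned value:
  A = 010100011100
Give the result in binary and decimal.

Flip each bit (0->1, 1->0):
  010100011100
  101011100011

Answer: 101011100011 (2787)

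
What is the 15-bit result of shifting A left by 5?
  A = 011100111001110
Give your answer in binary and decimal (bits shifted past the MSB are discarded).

Shift left by 5: drop the top 5 bit(s), append 5 zero(s) on the right.
  011100111001110  ->  discard [01110], keep [0111001110], append 00000
= 011100111000000

Answer: 011100111000000 (14784)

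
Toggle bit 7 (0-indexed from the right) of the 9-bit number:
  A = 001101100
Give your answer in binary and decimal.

Mask = 1 << 7 = 010000000
Bit 7 of A is 0; XOR with the mask flips it to 1.
  001101100
^ 010000000
-----------
  011101100

Answer: 011101100 (236)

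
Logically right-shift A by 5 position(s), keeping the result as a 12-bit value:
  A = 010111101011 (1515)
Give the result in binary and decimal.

Logical shift right by 5: drop the bottom 5 bit(s), prepend 5 zero(s) on the left.
  010111101011  ->  keep [0101111], discard [01011], prepend 00000
= 000000101111

Answer: 000000101111 (47)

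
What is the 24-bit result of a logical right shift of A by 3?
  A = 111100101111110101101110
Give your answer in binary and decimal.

Logical shift right by 3: drop the bottom 3 bit(s), prepend 3 zero(s) on the left.
  111100101111110101101110  ->  keep [111100101111110101101], discard [110], prepend 000
= 000111100101111110101101

Answer: 000111100101111110101101 (1990573)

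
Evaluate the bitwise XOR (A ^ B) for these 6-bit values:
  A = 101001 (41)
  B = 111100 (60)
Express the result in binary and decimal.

Apply ^ to each column (1 where bits differ):
  101001
^ 111100
--------
  010101

Answer: 010101 (21)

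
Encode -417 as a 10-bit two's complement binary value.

1. Binary of +417:  0110100001
2. Invert bits:     1001011110
3. Add 1:           1001011111

Answer: 1001011111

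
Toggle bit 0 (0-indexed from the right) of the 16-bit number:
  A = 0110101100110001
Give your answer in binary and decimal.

Mask = 1 << 0 = 0000000000000001
Bit 0 of A is 1; XOR with the mask flips it to 0.
  0110101100110001
^ 0000000000000001
------------------
  0110101100110000

Answer: 0110101100110000 (27440)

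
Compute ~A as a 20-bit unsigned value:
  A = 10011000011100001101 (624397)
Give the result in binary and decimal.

Flip each bit (0->1, 1->0):
  10011000011100001101
  01100111100011110010

Answer: 01100111100011110010 (424178)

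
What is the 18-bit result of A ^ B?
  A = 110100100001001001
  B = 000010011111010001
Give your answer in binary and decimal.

Apply ^ to each column (1 where bits differ):
  110100100001001001
^ 000010011111010001
--------------------
  110110111110011000

Answer: 110110111110011000 (225176)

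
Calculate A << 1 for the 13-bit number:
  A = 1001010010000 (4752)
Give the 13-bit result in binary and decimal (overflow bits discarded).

Shift left by 1: drop the top 1 bit(s), append 1 zero(s) on the right.
  1001010010000  ->  discard [1], keep [001010010000], append 0
= 0010100100000

Answer: 0010100100000 (1312)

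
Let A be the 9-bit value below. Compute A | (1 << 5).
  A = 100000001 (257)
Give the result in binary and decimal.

Mask = 1 << 5 = 000100000
Bit 5 of A is 0, so OR-ing with the mask flips it to 1.
  100000001
| 000100000
-----------
  100100001

Answer: 100100001 (289)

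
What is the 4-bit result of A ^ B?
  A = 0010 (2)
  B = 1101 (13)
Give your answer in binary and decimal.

Apply ^ to each column (1 where bits differ):
  0010
^ 1101
------
  1111

Answer: 1111 (15)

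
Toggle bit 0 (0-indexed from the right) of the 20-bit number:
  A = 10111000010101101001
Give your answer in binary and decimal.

Mask = 1 << 0 = 00000000000000000001
Bit 0 of A is 1; XOR with the mask flips it to 0.
  10111000010101101001
^ 00000000000000000001
----------------------
  10111000010101101000

Answer: 10111000010101101000 (755048)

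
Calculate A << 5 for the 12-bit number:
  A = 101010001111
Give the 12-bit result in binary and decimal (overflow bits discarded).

Shift left by 5: drop the top 5 bit(s), append 5 zero(s) on the right.
  101010001111  ->  discard [10101], keep [0001111], append 00000
= 000111100000

Answer: 000111100000 (480)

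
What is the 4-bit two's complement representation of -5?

1. Binary of +5:  0101
2. Invert bits:     1010
3. Add 1:           1011

Answer: 1011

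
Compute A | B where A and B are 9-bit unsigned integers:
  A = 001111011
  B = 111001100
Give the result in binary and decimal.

Apply | to each column (1 where either bit is 1):
  001111011
| 111001100
-----------
  111111111

Answer: 111111111 (511)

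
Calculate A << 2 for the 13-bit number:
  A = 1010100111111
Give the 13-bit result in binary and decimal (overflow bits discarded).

Shift left by 2: drop the top 2 bit(s), append 2 zero(s) on the right.
  1010100111111  ->  discard [10], keep [10100111111], append 00
= 1010011111100

Answer: 1010011111100 (5372)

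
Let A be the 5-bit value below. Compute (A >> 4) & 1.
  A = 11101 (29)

Bit 4 is the 5th from the right.
  11101
  ^
That bit is 1.

Answer: 1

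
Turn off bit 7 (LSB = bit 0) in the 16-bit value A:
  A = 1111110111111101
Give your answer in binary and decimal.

Mask = ~(1 << 7) = 1111111101111111
Bit 7 of A is 1, so AND-ing with the mask clears it to 0.
  1111110111111101
& 1111111101111111
------------------
  1111110101111101

Answer: 1111110101111101 (64893)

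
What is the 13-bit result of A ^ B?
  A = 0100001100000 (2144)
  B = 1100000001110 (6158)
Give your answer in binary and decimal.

Apply ^ to each column (1 where bits differ):
  0100001100000
^ 1100000001110
---------------
  1000001101110

Answer: 1000001101110 (4206)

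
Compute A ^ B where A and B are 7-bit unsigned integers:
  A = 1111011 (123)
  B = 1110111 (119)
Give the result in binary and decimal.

Apply ^ to each column (1 where bits differ):
  1111011
^ 1110111
---------
  0001100

Answer: 0001100 (12)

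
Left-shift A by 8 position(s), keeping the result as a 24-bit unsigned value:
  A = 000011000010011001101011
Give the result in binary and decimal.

Shift left by 8: drop the top 8 bit(s), append 8 zero(s) on the right.
  000011000010011001101011  ->  discard [00001100], keep [0010011001101011], append 00000000
= 001001100110101100000000

Answer: 001001100110101100000000 (2517760)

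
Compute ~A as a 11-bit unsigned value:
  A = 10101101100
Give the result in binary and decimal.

Flip each bit (0->1, 1->0):
  10101101100
  01010010011

Answer: 01010010011 (659)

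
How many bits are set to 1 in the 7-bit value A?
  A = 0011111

0011111
1-bits at positions (from bit 0 = LSB): 0, 1, 2, 3, 4
Count = 5

Answer: 5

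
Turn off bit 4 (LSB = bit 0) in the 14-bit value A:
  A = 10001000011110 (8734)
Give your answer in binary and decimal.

Mask = ~(1 << 4) = 11111111101111
Bit 4 of A is 1, so AND-ing with the mask clears it to 0.
  10001000011110
& 11111111101111
----------------
  10001000001110

Answer: 10001000001110 (8718)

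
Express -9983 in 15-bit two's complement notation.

1. Binary of +9983:  010011011111111
2. Invert bits:     101100100000000
3. Add 1:           101100100000001

Answer: 101100100000001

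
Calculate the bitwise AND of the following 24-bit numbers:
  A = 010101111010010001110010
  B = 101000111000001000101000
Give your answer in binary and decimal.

Apply & to each column (1 only where both bits are 1):
  010101111010010001110010
& 101000111000001000101000
--------------------------
  000000111000000000100000

Answer: 000000111000000000100000 (229408)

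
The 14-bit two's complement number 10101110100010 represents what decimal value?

MSB is 1, so the value is negative. Find the magnitude:
1. Invert bits:  01010001011101
2. Add 1:        01010001011110  = 5214
3. Apply sign:   -5214

Answer: -5214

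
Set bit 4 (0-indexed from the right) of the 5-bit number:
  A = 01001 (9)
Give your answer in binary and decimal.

Mask = 1 << 4 = 10000
Bit 4 of A is 0, so OR-ing with the mask flips it to 1.
  01001
| 10000
-------
  11001

Answer: 11001 (25)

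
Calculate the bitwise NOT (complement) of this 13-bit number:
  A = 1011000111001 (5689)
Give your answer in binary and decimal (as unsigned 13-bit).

Flip each bit (0->1, 1->0):
  1011000111001
  0100111000110

Answer: 0100111000110 (2502)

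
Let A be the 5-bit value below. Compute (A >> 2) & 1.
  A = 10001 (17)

Bit 2 is the 3rd from the right.
  10001
    ^
That bit is 0.

Answer: 0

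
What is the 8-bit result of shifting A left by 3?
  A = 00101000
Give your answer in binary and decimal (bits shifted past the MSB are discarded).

Shift left by 3: drop the top 3 bit(s), append 3 zero(s) on the right.
  00101000  ->  discard [001], keep [01000], append 000
= 01000000

Answer: 01000000 (64)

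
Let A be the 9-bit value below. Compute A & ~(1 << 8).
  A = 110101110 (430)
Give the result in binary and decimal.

Mask = ~(1 << 8) = 011111111
Bit 8 of A is 1, so AND-ing with the mask clears it to 0.
  110101110
& 011111111
-----------
  010101110

Answer: 010101110 (174)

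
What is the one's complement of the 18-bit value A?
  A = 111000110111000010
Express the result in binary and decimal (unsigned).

Flip each bit (0->1, 1->0):
  111000110111000010
  000111001000111101

Answer: 000111001000111101 (29245)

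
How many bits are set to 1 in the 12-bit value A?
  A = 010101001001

010101001001
1-bits at positions (from bit 0 = LSB): 0, 3, 6, 8, 10
Count = 5

Answer: 5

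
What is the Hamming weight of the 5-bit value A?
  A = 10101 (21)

10101
1-bits at positions (from bit 0 = LSB): 0, 2, 4
Count = 3

Answer: 3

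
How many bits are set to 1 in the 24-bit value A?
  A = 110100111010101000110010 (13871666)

110100111010101000110010
1-bits at positions (from bit 0 = LSB): 1, 4, 5, 9, 11, 13, 15, 16, 17, 20, 22, 23
Count = 12

Answer: 12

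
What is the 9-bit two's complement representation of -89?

1. Binary of +89:  001011001
2. Invert bits:     110100110
3. Add 1:           110100111

Answer: 110100111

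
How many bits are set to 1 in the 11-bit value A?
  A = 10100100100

10100100100
1-bits at positions (from bit 0 = LSB): 2, 5, 8, 10
Count = 4

Answer: 4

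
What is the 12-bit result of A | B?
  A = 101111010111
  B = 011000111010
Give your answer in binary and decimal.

Apply | to each column (1 where either bit is 1):
  101111010111
| 011000111010
--------------
  111111111111

Answer: 111111111111 (4095)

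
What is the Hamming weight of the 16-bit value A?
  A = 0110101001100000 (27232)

0110101001100000
1-bits at positions (from bit 0 = LSB): 5, 6, 9, 11, 13, 14
Count = 6

Answer: 6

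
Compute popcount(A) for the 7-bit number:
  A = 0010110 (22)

0010110
1-bits at positions (from bit 0 = LSB): 1, 2, 4
Count = 3

Answer: 3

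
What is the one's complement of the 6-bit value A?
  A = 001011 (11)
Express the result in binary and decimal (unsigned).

Flip each bit (0->1, 1->0):
  001011
  110100

Answer: 110100 (52)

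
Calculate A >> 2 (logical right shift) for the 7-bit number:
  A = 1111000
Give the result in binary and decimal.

Logical shift right by 2: drop the bottom 2 bit(s), prepend 2 zero(s) on the left.
  1111000  ->  keep [11110], discard [00], prepend 00
= 0011110

Answer: 0011110 (30)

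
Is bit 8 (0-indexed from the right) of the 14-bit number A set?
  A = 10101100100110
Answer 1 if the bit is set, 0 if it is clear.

Bit 8 is the 9th from the right.
  10101100100110
       ^
That bit is 1.

Answer: 1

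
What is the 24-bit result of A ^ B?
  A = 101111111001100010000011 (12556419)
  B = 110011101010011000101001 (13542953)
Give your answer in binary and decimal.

Apply ^ to each column (1 where bits differ):
  101111111001100010000011
^ 110011101010011000101001
--------------------------
  011100010011111010101010

Answer: 011100010011111010101010 (7421610)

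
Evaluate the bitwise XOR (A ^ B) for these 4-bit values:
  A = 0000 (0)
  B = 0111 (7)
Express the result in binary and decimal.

Apply ^ to each column (1 where bits differ):
  0000
^ 0111
------
  0111

Answer: 0111 (7)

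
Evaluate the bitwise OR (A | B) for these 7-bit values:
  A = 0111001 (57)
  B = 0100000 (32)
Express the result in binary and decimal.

Apply | to each column (1 where either bit is 1):
  0111001
| 0100000
---------
  0111001

Answer: 0111001 (57)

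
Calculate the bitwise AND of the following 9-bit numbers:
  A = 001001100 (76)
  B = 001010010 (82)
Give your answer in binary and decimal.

Apply & to each column (1 only where both bits are 1):
  001001100
& 001010010
-----------
  001000000

Answer: 001000000 (64)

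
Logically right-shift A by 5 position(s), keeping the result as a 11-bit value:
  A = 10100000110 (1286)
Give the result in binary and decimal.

Logical shift right by 5: drop the bottom 5 bit(s), prepend 5 zero(s) on the left.
  10100000110  ->  keep [101000], discard [00110], prepend 00000
= 00000101000

Answer: 00000101000 (40)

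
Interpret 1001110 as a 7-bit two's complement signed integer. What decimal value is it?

MSB is 1, so the value is negative. Find the magnitude:
1. Invert bits:  0110001
2. Add 1:        0110010  = 50
3. Apply sign:   -50

Answer: -50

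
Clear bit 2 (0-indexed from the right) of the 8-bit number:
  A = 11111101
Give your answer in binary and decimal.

Mask = ~(1 << 2) = 11111011
Bit 2 of A is 1, so AND-ing with the mask clears it to 0.
  11111101
& 11111011
----------
  11111001

Answer: 11111001 (249)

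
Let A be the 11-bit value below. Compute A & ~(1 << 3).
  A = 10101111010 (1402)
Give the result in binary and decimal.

Mask = ~(1 << 3) = 11111110111
Bit 3 of A is 1, so AND-ing with the mask clears it to 0.
  10101111010
& 11111110111
-------------
  10101110010

Answer: 10101110010 (1394)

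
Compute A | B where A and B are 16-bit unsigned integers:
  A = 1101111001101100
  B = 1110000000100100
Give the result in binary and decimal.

Apply | to each column (1 where either bit is 1):
  1101111001101100
| 1110000000100100
------------------
  1111111001101100

Answer: 1111111001101100 (65132)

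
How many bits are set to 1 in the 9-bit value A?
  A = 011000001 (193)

011000001
1-bits at positions (from bit 0 = LSB): 0, 6, 7
Count = 3

Answer: 3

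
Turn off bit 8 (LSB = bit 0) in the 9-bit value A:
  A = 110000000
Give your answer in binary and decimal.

Mask = ~(1 << 8) = 011111111
Bit 8 of A is 1, so AND-ing with the mask clears it to 0.
  110000000
& 011111111
-----------
  010000000

Answer: 010000000 (128)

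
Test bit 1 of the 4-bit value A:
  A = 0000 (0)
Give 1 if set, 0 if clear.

Bit 1 is the 2nd from the right.
  0000
    ^
That bit is 0.

Answer: 0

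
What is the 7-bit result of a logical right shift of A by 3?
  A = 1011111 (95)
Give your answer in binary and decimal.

Logical shift right by 3: drop the bottom 3 bit(s), prepend 3 zero(s) on the left.
  1011111  ->  keep [1011], discard [111], prepend 000
= 0001011

Answer: 0001011 (11)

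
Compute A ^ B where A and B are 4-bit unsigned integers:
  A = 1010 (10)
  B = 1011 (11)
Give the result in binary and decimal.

Apply ^ to each column (1 where bits differ):
  1010
^ 1011
------
  0001

Answer: 0001 (1)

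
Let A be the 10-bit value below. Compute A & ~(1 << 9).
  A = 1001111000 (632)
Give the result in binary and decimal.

Mask = ~(1 << 9) = 0111111111
Bit 9 of A is 1, so AND-ing with the mask clears it to 0.
  1001111000
& 0111111111
------------
  0001111000

Answer: 0001111000 (120)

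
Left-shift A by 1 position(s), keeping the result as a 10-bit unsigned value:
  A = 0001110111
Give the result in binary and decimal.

Shift left by 1: drop the top 1 bit(s), append 1 zero(s) on the right.
  0001110111  ->  discard [0], keep [001110111], append 0
= 0011101110

Answer: 0011101110 (238)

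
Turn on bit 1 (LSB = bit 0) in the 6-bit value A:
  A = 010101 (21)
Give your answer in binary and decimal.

Mask = 1 << 1 = 000010
Bit 1 of A is 0, so OR-ing with the mask flips it to 1.
  010101
| 000010
--------
  010111

Answer: 010111 (23)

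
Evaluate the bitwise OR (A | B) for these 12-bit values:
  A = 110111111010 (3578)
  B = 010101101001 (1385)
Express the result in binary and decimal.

Apply | to each column (1 where either bit is 1):
  110111111010
| 010101101001
--------------
  110111111011

Answer: 110111111011 (3579)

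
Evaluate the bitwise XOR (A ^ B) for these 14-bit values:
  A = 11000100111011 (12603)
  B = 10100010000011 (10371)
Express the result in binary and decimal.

Apply ^ to each column (1 where bits differ):
  11000100111011
^ 10100010000011
----------------
  01100110111000

Answer: 01100110111000 (6584)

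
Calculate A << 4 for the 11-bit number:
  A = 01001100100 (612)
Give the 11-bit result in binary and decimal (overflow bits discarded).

Shift left by 4: drop the top 4 bit(s), append 4 zero(s) on the right.
  01001100100  ->  discard [0100], keep [1100100], append 0000
= 11001000000

Answer: 11001000000 (1600)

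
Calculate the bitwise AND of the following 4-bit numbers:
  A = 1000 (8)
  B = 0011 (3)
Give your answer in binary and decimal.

Apply & to each column (1 only where both bits are 1):
  1000
& 0011
------
  0000

Answer: 0000 (0)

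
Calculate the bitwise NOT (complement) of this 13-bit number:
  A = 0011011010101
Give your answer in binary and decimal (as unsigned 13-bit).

Flip each bit (0->1, 1->0):
  0011011010101
  1100100101010

Answer: 1100100101010 (6442)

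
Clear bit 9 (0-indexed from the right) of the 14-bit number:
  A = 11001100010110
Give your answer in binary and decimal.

Mask = ~(1 << 9) = 11110111111111
Bit 9 of A is 1, so AND-ing with the mask clears it to 0.
  11001100010110
& 11110111111111
----------------
  11000100010110

Answer: 11000100010110 (12566)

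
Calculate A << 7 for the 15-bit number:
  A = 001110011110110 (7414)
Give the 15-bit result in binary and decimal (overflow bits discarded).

Shift left by 7: drop the top 7 bit(s), append 7 zero(s) on the right.
  001110011110110  ->  discard [0011100], keep [11110110], append 0000000
= 111101100000000

Answer: 111101100000000 (31488)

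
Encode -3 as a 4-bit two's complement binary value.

1. Binary of +3:  0011
2. Invert bits:     1100
3. Add 1:           1101

Answer: 1101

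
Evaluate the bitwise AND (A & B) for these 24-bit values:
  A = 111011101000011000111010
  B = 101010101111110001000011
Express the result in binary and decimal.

Apply & to each column (1 only where both bits are 1):
  111011101000011000111010
& 101010101111110001000011
--------------------------
  101010101000010000000010

Answer: 101010101000010000000010 (11174914)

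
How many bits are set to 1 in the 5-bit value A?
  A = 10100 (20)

10100
1-bits at positions (from bit 0 = LSB): 2, 4
Count = 2

Answer: 2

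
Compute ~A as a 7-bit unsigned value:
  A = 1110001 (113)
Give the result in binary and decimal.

Flip each bit (0->1, 1->0):
  1110001
  0001110

Answer: 0001110 (14)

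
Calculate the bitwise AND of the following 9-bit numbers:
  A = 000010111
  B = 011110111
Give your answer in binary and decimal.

Apply & to each column (1 only where both bits are 1):
  000010111
& 011110111
-----------
  000010111

Answer: 000010111 (23)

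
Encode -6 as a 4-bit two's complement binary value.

1. Binary of +6:  0110
2. Invert bits:     1001
3. Add 1:           1010

Answer: 1010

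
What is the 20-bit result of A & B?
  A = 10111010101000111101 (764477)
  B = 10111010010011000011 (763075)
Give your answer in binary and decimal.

Apply & to each column (1 only where both bits are 1):
  10111010101000111101
& 10111010010011000011
----------------------
  10111010000000000001

Answer: 10111010000000000001 (761857)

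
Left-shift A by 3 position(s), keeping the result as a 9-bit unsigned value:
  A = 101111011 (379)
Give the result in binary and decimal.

Shift left by 3: drop the top 3 bit(s), append 3 zero(s) on the right.
  101111011  ->  discard [101], keep [111011], append 000
= 111011000

Answer: 111011000 (472)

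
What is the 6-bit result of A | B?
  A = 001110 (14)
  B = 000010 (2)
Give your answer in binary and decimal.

Apply | to each column (1 where either bit is 1):
  001110
| 000010
--------
  001110

Answer: 001110 (14)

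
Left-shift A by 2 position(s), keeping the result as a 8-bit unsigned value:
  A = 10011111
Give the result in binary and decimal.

Shift left by 2: drop the top 2 bit(s), append 2 zero(s) on the right.
  10011111  ->  discard [10], keep [011111], append 00
= 01111100

Answer: 01111100 (124)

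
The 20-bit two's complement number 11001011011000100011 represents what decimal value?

MSB is 1, so the value is negative. Find the magnitude:
1. Invert bits:  00110100100111011100
2. Add 1:        00110100100111011101  = 215517
3. Apply sign:   -215517

Answer: -215517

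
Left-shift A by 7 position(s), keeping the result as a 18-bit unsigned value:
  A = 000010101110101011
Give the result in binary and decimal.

Shift left by 7: drop the top 7 bit(s), append 7 zero(s) on the right.
  000010101110101011  ->  discard [0000101], keep [01110101011], append 0000000
= 011101010110000000

Answer: 011101010110000000 (120192)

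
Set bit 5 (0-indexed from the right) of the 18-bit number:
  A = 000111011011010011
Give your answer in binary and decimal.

Mask = 1 << 5 = 000000000000100000
Bit 5 of A is 0, so OR-ing with the mask flips it to 1.
  000111011011010011
| 000000000000100000
--------------------
  000111011011110011

Answer: 000111011011110011 (30451)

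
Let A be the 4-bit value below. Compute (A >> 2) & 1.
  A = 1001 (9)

Bit 2 is the 3rd from the right.
  1001
   ^
That bit is 0.

Answer: 0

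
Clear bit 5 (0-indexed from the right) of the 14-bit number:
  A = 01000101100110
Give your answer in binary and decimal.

Mask = ~(1 << 5) = 11111111011111
Bit 5 of A is 1, so AND-ing with the mask clears it to 0.
  01000101100110
& 11111111011111
----------------
  01000101000110

Answer: 01000101000110 (4422)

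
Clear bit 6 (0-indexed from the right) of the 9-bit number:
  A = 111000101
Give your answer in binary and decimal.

Mask = ~(1 << 6) = 110111111
Bit 6 of A is 1, so AND-ing with the mask clears it to 0.
  111000101
& 110111111
-----------
  110000101

Answer: 110000101 (389)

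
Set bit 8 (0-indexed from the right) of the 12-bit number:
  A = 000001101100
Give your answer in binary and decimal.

Mask = 1 << 8 = 000100000000
Bit 8 of A is 0, so OR-ing with the mask flips it to 1.
  000001101100
| 000100000000
--------------
  000101101100

Answer: 000101101100 (364)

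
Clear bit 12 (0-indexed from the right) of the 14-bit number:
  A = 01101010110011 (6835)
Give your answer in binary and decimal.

Mask = ~(1 << 12) = 10111111111111
Bit 12 of A is 1, so AND-ing with the mask clears it to 0.
  01101010110011
& 10111111111111
----------------
  00101010110011

Answer: 00101010110011 (2739)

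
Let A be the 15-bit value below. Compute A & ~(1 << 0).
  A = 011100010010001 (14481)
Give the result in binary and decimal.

Mask = ~(1 << 0) = 111111111111110
Bit 0 of A is 1, so AND-ing with the mask clears it to 0.
  011100010010001
& 111111111111110
-----------------
  011100010010000

Answer: 011100010010000 (14480)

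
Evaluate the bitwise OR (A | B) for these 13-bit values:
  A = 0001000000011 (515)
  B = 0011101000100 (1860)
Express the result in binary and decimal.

Apply | to each column (1 where either bit is 1):
  0001000000011
| 0011101000100
---------------
  0011101000111

Answer: 0011101000111 (1863)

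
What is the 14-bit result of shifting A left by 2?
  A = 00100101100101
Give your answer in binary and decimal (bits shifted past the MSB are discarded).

Shift left by 2: drop the top 2 bit(s), append 2 zero(s) on the right.
  00100101100101  ->  discard [00], keep [100101100101], append 00
= 10010110010100

Answer: 10010110010100 (9620)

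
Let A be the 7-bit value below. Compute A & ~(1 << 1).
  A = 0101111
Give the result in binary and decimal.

Mask = ~(1 << 1) = 1111101
Bit 1 of A is 1, so AND-ing with the mask clears it to 0.
  0101111
& 1111101
---------
  0101101

Answer: 0101101 (45)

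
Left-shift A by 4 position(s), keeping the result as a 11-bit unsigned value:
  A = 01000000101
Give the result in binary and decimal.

Shift left by 4: drop the top 4 bit(s), append 4 zero(s) on the right.
  01000000101  ->  discard [0100], keep [0000101], append 0000
= 00001010000

Answer: 00001010000 (80)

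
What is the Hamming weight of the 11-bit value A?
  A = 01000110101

01000110101
1-bits at positions (from bit 0 = LSB): 0, 2, 4, 5, 9
Count = 5

Answer: 5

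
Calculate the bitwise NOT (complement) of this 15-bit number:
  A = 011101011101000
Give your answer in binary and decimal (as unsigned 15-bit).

Flip each bit (0->1, 1->0):
  011101011101000
  100010100010111

Answer: 100010100010111 (17687)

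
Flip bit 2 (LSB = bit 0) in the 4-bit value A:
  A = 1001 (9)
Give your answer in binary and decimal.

Mask = 1 << 2 = 0100
Bit 2 of A is 0; XOR with the mask flips it to 1.
  1001
^ 0100
------
  1101

Answer: 1101 (13)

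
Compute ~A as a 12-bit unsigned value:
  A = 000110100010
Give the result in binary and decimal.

Flip each bit (0->1, 1->0):
  000110100010
  111001011101

Answer: 111001011101 (3677)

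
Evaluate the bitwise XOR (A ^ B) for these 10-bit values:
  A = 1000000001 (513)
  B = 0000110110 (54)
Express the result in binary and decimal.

Apply ^ to each column (1 where bits differ):
  1000000001
^ 0000110110
------------
  1000110111

Answer: 1000110111 (567)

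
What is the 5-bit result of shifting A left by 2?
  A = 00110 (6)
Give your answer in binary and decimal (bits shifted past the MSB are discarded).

Shift left by 2: drop the top 2 bit(s), append 2 zero(s) on the right.
  00110  ->  discard [00], keep [110], append 00
= 11000

Answer: 11000 (24)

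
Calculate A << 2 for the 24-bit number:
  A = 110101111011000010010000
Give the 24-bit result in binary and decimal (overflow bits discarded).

Shift left by 2: drop the top 2 bit(s), append 2 zero(s) on the right.
  110101111011000010010000  ->  discard [11], keep [0101111011000010010000], append 00
= 010111101100001001000000

Answer: 010111101100001001000000 (6210112)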